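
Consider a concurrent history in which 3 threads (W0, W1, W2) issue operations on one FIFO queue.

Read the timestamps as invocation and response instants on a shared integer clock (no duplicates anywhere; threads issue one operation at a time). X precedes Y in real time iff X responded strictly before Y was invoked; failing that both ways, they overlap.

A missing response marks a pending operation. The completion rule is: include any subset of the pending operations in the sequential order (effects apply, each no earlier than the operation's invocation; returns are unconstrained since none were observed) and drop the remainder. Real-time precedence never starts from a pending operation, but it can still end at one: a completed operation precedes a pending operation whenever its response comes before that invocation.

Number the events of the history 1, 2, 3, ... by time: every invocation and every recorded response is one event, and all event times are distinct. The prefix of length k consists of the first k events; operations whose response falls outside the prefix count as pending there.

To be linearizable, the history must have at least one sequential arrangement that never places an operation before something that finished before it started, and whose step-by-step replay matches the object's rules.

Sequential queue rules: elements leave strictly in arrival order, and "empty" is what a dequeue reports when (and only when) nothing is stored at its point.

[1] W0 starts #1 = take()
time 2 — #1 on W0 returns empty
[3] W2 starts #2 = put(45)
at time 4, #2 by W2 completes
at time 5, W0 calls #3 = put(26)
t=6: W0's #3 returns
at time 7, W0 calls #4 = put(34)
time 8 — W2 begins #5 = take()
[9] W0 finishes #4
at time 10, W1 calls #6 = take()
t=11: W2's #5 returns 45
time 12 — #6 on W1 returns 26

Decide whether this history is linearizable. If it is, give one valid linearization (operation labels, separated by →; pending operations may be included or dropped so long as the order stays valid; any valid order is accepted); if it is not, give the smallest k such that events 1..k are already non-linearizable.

after step 1 (#1 take() → empty): queue <>
after step 2 (#2 put(45)): queue <45>
after step 3 (#3 put(26)): queue <45,26>
after step 4 (#4 put(34)): queue <45,26,34>
after step 5 (#5 take() → 45): queue <26,34>
after step 6 (#6 take() → 26): queue <34>

linearizable — witness: #1 → #2 → #3 → #4 → #5 → #6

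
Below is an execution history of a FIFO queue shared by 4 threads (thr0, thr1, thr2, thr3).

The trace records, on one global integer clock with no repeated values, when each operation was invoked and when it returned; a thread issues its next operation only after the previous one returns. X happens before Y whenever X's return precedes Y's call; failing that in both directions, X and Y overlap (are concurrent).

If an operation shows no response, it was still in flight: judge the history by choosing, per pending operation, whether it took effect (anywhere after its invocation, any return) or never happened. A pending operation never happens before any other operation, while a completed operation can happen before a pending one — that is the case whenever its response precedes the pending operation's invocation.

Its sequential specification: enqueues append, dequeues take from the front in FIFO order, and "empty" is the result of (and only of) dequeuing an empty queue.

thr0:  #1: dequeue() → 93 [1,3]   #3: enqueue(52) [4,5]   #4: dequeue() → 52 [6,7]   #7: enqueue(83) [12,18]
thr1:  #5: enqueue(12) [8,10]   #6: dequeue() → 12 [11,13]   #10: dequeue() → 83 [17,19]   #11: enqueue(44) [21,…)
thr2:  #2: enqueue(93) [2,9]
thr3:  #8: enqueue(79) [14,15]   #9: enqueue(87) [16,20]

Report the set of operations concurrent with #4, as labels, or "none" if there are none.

#4 spans [6,7]: anything still running between times 6 and 7 counts as concurrent
#1 [1,3]: before
#2 [2,9]: concurrent
#3 [4,5]: before
#5 [8,10]: after
#6 [11,13]: after
#7 [12,18]: after
#8 [14,15]: after
#9 [16,20]: after
#10 [17,19]: after
#11 [21,…): after

#2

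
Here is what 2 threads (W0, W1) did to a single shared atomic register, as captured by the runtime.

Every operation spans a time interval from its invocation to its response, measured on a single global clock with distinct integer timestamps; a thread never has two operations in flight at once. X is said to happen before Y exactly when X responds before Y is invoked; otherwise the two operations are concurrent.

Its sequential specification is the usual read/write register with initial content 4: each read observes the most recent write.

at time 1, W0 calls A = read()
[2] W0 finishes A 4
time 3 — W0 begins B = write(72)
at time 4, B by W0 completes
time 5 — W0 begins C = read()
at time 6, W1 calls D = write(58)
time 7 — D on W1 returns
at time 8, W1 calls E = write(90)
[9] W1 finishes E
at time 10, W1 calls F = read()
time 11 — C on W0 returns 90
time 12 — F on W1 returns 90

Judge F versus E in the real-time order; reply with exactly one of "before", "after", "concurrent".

after

F spans [10,12], E spans [8,9]
resp(E)=9 < inv(F)=10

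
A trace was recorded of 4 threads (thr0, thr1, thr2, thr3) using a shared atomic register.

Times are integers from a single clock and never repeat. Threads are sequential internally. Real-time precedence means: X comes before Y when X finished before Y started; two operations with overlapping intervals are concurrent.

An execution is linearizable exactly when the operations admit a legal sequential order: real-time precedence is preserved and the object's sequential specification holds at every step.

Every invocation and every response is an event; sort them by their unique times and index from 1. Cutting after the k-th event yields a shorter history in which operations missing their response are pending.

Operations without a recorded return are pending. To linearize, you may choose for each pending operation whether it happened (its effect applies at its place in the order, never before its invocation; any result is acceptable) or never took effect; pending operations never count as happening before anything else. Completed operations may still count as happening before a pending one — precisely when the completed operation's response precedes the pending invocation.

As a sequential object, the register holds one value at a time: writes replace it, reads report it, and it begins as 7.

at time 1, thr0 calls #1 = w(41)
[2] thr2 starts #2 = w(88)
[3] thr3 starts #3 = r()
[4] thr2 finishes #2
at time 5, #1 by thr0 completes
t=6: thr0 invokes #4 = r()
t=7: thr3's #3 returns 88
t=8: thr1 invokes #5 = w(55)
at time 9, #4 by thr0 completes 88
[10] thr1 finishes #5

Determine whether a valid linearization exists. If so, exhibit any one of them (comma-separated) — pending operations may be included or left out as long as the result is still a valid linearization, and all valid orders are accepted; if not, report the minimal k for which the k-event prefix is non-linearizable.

step 1: #1 w(41) — value 41
step 2: #2 w(88) — value 88
step 3: #3 r() → 88 — value 88
step 4: #4 r() → 88 — value 88
step 5: #5 w(55) — value 55

linearizable — witness: #1, #2, #3, #4, #5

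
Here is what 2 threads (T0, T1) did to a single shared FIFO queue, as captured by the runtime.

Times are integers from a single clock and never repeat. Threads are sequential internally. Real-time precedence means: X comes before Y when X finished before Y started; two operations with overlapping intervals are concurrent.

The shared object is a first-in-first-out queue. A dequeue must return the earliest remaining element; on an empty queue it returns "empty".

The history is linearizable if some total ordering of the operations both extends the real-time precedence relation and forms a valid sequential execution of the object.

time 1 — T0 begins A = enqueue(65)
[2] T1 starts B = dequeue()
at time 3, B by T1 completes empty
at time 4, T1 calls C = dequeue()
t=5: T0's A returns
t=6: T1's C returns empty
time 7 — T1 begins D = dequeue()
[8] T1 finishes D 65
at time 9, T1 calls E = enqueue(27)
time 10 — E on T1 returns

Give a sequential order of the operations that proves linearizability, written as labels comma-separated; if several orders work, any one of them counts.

1. B dequeue() → empty, leaving queue <>
2. C dequeue() → empty, leaving queue <>
3. A enqueue(65), leaving queue <65>
4. D dequeue() → 65, leaving queue <>
5. E enqueue(27), leaving queue <27>

B, C, A, D, E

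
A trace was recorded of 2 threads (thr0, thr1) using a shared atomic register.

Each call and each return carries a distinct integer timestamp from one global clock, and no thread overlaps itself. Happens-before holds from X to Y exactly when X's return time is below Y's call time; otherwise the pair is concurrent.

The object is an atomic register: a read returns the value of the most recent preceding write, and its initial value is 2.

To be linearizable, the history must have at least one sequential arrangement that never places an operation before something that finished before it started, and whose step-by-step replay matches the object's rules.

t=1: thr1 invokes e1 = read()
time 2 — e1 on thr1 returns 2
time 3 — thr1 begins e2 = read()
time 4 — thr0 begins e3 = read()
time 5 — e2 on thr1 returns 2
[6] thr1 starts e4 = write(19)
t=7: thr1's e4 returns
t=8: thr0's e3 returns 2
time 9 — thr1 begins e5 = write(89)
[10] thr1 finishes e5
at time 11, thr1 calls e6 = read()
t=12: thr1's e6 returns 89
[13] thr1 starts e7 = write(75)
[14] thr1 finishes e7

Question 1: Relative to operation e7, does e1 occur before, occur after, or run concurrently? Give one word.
e1 spans [1,2], e7 spans [13,14]
resp(e1)=2 < inv(e7)=13

before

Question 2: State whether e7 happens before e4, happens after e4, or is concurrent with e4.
e7 spans [13,14], e4 spans [6,7]
resp(e4)=7 < inv(e7)=13

after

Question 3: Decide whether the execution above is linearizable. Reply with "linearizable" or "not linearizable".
a witness: e1, e2, e3, e4, e5, e6, e7
1. e1 read() → 2, leaving value 2
2. e2 read() → 2, leaving value 2
3. e3 read() → 2, leaving value 2
4. e4 write(19), leaving value 19
5. e5 write(89), leaving value 89
6. e6 read() → 89, leaving value 89
7. e7 write(75), leaving value 75

linearizable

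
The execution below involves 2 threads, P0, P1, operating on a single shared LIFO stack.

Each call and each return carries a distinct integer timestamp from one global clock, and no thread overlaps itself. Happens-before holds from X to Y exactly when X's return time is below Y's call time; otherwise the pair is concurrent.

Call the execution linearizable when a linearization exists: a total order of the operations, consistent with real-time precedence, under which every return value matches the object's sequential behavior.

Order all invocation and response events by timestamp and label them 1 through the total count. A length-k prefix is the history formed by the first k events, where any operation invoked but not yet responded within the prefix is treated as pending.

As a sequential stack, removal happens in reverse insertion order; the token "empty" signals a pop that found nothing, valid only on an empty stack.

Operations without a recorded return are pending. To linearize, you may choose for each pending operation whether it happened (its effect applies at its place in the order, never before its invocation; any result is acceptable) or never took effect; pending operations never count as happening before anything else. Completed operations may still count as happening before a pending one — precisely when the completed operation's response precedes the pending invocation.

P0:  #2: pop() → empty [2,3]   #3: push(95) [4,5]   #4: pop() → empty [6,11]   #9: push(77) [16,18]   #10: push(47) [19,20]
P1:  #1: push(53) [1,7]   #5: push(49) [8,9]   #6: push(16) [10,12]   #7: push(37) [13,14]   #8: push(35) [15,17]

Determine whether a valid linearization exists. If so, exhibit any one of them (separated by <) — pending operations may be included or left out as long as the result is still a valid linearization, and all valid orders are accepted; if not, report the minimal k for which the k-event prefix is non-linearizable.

already the first 11 events (up to #4's response at time 11) admit no linearization; the first 10 still do
no legal order exists: 7 real-time-consistent candidates over 5 completed LIFO stack operations, all rejected
no completion choice of the 1 pending operation (#6) rescues it — every subset was tried
take #1, #2, #3, #4, #5 (pending dropped): step 2 already fails, because #2 pop() → empty cannot occur there
take #1, #2, #3, #5, #4 (pending dropped): step 2 already fails, because #2 pop() → empty cannot occur there

not linearizable — minimal violating prefix: 11 events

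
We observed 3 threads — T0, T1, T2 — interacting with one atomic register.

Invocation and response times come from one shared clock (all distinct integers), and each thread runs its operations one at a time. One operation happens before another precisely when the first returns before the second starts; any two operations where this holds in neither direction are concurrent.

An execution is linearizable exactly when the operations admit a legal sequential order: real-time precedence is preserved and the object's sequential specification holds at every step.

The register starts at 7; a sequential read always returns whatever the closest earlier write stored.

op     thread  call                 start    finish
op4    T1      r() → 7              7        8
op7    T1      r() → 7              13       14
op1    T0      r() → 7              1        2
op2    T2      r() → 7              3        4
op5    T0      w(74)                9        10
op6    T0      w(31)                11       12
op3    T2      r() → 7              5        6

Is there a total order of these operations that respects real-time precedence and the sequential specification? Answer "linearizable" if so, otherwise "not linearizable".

not linearizable

through event 13 a valid linearization exists; event 14 (op7 responding at time 14) ends that
exactly one order of the 7 completed ops respects real time; the atomic register replay fails
for example op1, op2, op3, op4, op5, op6, op7 fails at step 7: op7 r() → 7 is not legal there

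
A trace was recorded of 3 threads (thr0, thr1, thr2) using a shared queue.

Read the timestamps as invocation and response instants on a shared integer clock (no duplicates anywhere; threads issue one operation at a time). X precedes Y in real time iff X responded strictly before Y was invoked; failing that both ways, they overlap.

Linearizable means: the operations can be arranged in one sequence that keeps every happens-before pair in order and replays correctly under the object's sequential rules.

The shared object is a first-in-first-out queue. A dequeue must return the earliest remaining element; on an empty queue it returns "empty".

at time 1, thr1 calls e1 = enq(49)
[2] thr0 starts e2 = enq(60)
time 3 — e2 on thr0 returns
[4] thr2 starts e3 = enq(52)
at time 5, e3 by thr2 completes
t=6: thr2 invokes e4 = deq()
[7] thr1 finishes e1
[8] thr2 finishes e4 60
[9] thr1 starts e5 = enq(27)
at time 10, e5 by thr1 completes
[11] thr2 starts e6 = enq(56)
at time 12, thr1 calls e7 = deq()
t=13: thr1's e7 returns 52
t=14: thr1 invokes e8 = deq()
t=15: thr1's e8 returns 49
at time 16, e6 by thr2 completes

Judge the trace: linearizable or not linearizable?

witness order: e2, e3, e1, e4, e5, e6, e7, e8
after step 1 (e2 enq(60)): queue <60>
after step 2 (e3 enq(52)): queue <60,52>
after step 3 (e1 enq(49)): queue <60,52,49>
after step 4 (e4 deq() → 60): queue <52,49>
after step 5 (e5 enq(27)): queue <52,49,27>
after step 6 (e6 enq(56)): queue <52,49,27,56>
after step 7 (e7 deq() → 52): queue <49,27,56>
after step 8 (e8 deq() → 49): queue <27,56>

linearizable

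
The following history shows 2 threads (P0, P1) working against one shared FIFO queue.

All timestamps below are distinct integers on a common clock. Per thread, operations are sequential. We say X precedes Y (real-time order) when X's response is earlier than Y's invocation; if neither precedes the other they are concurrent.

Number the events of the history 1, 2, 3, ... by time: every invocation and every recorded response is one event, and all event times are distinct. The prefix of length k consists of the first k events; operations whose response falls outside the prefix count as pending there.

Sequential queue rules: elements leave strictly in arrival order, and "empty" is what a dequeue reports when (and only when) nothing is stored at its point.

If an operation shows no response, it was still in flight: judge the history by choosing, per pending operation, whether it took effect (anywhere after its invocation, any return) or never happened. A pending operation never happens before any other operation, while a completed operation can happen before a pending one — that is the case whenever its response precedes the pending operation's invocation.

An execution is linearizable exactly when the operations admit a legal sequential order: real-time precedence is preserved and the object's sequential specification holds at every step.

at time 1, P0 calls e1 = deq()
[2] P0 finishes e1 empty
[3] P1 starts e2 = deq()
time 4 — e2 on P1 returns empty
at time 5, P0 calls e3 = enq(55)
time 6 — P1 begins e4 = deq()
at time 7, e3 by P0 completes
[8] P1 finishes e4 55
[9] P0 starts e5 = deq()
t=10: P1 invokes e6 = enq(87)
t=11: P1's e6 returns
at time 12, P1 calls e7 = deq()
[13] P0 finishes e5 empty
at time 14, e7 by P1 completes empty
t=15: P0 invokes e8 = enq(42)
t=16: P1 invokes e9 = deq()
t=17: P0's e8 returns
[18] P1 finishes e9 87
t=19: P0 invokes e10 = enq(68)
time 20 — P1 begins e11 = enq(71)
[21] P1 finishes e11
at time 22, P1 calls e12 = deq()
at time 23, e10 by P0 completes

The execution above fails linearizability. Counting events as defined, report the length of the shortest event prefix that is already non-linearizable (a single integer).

events 1..13 are linearizable, e.g. via e1, e2, e3, e4, e5, e6:
after step 1 (e1 deq() → empty): queue <>
after step 2 (e2 deq() → empty): queue <>
after step 3 (e3 enq(55)): queue <55>
after step 4 (e4 deq() → 55): queue <>
after step 5 (e5 deq() → empty): queue <>
after step 6 (e6 enq(87)): queue <87>
at event 14 (e7's time-14 response) nothing linearizes any more
one such order, e1, e2, e3, e4, e5, e6, e7, breaks at step 7 where e7 deq() → empty is illegal
one such order, e1, e2, e3, e4, e6, e5, e7, breaks at step 6 where e5 deq() → empty is illegal

14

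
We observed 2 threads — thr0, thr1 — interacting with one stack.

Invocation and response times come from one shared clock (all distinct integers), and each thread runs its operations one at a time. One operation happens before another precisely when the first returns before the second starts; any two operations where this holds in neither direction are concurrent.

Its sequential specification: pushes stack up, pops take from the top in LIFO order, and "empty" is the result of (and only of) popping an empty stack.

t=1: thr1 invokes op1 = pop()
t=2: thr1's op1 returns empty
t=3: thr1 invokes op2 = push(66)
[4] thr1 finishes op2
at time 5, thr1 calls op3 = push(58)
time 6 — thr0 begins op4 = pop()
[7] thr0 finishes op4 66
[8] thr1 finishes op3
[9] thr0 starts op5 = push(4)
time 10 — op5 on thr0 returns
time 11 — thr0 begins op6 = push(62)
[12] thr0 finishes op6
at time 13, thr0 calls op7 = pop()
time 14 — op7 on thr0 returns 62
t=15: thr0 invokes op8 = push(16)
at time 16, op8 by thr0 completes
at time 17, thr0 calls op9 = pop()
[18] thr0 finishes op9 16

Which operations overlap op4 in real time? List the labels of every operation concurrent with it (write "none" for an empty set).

op3

op4 spans [6,7]; an op avoiding the whole window 6..7 is ordered, any other is concurrent
op1 [1,2]: before
op2 [3,4]: before
op3 [5,8]: concurrent
op5 [9,10]: after
op6 [11,12]: after
op7 [13,14]: after
op8 [15,16]: after
op9 [17,18]: after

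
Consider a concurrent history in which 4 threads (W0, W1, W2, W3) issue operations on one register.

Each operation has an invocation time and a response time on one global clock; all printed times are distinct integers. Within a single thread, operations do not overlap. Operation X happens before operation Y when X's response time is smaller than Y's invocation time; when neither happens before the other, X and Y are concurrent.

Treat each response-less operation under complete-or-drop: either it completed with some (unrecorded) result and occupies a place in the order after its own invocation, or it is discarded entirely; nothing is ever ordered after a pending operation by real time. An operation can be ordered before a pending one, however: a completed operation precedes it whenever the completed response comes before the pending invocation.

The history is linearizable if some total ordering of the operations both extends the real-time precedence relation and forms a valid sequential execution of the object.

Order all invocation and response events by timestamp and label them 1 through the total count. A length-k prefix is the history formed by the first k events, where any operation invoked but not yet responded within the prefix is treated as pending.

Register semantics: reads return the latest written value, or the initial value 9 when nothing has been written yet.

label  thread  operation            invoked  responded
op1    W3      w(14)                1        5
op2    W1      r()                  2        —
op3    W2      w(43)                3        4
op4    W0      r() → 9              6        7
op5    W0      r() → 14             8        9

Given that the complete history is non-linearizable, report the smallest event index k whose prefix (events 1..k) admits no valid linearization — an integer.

7

events 1..6 are linearizable, e.g. via op1, op2, op3:
1. op1 w(14), leaving value 14
2. op2 r() (pending, included), leaving value 14
3. op3 w(43), leaving value 43
include event 7 — op4 responding at 7 — and every candidate order breaks
completion choices over the 1 pending operation (op2) were checked; none helps
sample order op1, op3, op4 (pending dropped) stalls at step 3 — op4 r() → 9 has no legal effect
sample order op3, op1, op4 (pending dropped) stalls at step 3 — op4 r() → 9 has no legal effect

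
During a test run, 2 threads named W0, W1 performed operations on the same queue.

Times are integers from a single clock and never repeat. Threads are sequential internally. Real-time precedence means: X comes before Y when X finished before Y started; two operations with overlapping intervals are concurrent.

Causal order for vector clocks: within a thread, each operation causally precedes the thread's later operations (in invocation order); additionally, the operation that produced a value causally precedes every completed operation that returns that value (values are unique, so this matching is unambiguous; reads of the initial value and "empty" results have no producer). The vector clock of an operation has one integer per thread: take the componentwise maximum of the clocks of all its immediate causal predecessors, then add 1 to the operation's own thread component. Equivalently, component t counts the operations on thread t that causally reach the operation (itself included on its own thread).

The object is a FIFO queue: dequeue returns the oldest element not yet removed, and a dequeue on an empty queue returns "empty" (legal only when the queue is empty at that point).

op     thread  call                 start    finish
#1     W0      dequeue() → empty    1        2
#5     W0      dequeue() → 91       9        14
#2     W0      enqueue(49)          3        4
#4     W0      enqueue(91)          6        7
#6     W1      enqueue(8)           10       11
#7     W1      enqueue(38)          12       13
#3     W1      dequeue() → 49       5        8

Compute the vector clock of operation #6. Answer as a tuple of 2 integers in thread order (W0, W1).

(2, 2)

#1, invoked 1, has no incoming edges; only W0's bump applies → (1, 0)
VC(#2, invoked at 3): max of VC(#1)=(1, 0), then +1 on thread W0 → (2, 0)
VC(#3, invoked at 5): max of VC(#2)=(2, 0), then +1 on thread W1 → (2, 1)
VC(#4, invoked at 6): max of VC(#2)=(2, 0), then +1 on thread W0 → (3, 0)
VC(#6, invoked at 10): max of VC(#3)=(2, 1), then +1 on thread W1 → (2, 2)
VC(#5, invoked at 9): max of VC(#4)=(3, 0), then +1 on thread W0 → (4, 0)
VC(#7, invoked at 12): max of VC(#6)=(2, 2), then +1 on thread W1 → (2, 3)
target: VC(#6) = (2, 2)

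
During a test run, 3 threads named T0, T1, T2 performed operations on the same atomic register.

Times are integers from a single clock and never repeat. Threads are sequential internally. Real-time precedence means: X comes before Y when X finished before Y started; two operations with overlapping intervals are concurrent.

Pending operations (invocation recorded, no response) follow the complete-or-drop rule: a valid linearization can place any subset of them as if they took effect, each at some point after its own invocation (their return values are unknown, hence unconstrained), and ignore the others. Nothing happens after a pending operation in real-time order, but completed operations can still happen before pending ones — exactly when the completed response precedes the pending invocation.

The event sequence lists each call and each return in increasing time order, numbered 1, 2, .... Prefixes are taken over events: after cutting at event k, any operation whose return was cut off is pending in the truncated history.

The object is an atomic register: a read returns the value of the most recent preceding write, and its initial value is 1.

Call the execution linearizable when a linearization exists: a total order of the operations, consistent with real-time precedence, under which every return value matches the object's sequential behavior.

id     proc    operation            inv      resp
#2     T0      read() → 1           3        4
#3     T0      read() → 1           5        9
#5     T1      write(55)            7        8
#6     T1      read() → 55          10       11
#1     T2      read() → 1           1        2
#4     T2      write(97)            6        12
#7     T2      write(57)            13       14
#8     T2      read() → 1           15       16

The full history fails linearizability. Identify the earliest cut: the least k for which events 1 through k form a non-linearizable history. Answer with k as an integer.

16

events 1..15 are linearizable, e.g. via #1, #2, #3, #4, #5, #6, #7:
after step 1 (#1 read() → 1): value 1
after step 2 (#2 read() → 1): value 1
after step 3 (#3 read() → 1): value 1
after step 4 (#4 write(97)): value 97
after step 5 (#5 write(55)): value 55
after step 6 (#6 read() → 55): value 55
after step 7 (#7 write(57)): value 57
once event 16 joins (#8's response, time 16), exhaustive search finds no witness
sample order #1, #2, #3, #4, #5, #6, #7, #8 stalls at step 8 — #8 read() → 1 has no legal effect
sample order #1, #2, #3, #5, #4, #6, #7, #8 stalls at step 6 — #6 read() → 55 has no legal effect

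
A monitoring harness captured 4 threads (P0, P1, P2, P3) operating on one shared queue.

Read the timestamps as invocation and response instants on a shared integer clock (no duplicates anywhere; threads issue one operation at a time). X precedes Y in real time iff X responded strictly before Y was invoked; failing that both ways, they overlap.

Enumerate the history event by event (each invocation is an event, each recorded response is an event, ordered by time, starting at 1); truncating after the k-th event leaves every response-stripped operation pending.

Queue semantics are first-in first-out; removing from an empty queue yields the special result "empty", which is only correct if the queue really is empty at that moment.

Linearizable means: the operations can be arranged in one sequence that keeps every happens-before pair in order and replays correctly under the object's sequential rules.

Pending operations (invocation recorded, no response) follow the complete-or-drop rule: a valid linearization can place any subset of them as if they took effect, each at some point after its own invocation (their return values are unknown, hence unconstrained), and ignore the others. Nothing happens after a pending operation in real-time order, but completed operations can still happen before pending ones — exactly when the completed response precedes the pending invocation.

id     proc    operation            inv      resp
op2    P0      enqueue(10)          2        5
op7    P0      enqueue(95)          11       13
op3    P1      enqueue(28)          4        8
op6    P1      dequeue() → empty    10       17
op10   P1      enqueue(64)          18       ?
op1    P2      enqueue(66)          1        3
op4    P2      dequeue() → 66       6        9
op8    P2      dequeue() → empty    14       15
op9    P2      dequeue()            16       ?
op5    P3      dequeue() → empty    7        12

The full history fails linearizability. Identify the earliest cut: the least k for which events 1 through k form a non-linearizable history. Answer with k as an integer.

12

events 1..11 are linearizable, e.g. via op1, op2, op3, op4:
1. op1 enqueue(66), leaving queue <66>
2. op2 enqueue(10), leaving queue <66,10>
3. op3 enqueue(28), leaving queue <66,10,28>
4. op4 dequeue() → 66, leaving queue <10,28>
adding event 12 (op5 responds at 12) leaves no legal real-time order
every completion of the 2 pending operations (op6, op7) was checked; none linearizes
one such order, op1, op2, op3, op4, op5 (pending dropped), breaks at step 5 where op5 dequeue() → empty is illegal
one such order, op1, op2, op3, op5, op4 (pending dropped), breaks at step 4 where op5 dequeue() → empty is illegal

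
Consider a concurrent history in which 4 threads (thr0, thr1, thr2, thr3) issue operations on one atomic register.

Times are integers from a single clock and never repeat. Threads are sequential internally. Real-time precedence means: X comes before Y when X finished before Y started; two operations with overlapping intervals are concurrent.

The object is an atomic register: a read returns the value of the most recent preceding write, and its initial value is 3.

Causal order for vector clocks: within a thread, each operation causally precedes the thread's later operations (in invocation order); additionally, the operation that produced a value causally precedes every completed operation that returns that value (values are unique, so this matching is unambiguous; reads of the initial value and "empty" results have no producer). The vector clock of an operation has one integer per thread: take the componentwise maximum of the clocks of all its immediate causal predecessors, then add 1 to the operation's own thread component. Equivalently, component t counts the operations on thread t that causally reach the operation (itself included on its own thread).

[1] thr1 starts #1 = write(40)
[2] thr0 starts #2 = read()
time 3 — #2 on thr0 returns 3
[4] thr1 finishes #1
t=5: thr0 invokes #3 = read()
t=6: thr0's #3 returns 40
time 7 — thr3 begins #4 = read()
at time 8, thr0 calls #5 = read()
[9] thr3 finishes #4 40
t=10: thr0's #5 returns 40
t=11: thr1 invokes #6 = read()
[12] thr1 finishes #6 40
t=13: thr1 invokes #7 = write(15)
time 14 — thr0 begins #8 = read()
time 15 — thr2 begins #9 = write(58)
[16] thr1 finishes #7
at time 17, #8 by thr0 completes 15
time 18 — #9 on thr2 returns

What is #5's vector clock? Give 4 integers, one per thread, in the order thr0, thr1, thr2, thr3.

(3, 1, 0, 0)

root op #9, invoked 15: fresh clock plus thr2's own tick → (0, 0, 1, 0)
root op #1, invoked 1: fresh clock plus thr1's own tick → (0, 1, 0, 0)
root op #2, invoked 2: fresh clock plus thr0's own tick → (1, 0, 0, 0)
merge at #4 (invoked 7): VC(#1)=(0, 1, 0, 0), own-thread bump on thr3 → (0, 1, 0, 1)
merge at #6 (invoked 11): VC(#1)=(0, 1, 0, 0), own-thread bump on thr1 → (0, 2, 0, 0)
merge at #7 (invoked 13): VC(#6)=(0, 2, 0, 0), own-thread bump on thr1 → (0, 3, 0, 0)
merge at #3 (invoked 5): VC(#1)=(0, 1, 0, 0), VC(#2)=(1, 0, 0, 0), own-thread bump on thr0 → (2, 1, 0, 0)
merge at #5 (invoked 8): VC(#1)=(0, 1, 0, 0), VC(#3)=(2, 1, 0, 0), own-thread bump on thr0 → (3, 1, 0, 0)
merge at #8 (invoked 14): VC(#5)=(3, 1, 0, 0), VC(#7)=(0, 3, 0, 0), own-thread bump on thr0 → (4, 3, 0, 0)
target: VC(#5) = (3, 1, 0, 0)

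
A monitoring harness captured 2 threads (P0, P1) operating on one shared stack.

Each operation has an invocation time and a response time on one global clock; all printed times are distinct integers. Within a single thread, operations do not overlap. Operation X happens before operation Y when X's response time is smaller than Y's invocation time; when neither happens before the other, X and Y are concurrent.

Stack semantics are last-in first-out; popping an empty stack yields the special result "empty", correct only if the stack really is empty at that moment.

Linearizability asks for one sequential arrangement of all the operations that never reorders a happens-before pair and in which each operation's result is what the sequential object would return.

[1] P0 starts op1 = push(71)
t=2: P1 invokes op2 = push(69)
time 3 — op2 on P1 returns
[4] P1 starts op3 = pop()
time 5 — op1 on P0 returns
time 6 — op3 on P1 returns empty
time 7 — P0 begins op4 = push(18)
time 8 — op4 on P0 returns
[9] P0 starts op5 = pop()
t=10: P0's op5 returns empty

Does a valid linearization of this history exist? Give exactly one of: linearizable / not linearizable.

events 1..5 are fine; event 6 — the response of op3 at time 6 — makes the prefix non-linearizable
3 orders of the 3 completed stack ops respect real time; none is legal
take op1, op2, op3: step 3 already fails, because op3 pop() → empty cannot occur there
take op2, op1, op3: step 3 already fails, because op3 pop() → empty cannot occur there

not linearizable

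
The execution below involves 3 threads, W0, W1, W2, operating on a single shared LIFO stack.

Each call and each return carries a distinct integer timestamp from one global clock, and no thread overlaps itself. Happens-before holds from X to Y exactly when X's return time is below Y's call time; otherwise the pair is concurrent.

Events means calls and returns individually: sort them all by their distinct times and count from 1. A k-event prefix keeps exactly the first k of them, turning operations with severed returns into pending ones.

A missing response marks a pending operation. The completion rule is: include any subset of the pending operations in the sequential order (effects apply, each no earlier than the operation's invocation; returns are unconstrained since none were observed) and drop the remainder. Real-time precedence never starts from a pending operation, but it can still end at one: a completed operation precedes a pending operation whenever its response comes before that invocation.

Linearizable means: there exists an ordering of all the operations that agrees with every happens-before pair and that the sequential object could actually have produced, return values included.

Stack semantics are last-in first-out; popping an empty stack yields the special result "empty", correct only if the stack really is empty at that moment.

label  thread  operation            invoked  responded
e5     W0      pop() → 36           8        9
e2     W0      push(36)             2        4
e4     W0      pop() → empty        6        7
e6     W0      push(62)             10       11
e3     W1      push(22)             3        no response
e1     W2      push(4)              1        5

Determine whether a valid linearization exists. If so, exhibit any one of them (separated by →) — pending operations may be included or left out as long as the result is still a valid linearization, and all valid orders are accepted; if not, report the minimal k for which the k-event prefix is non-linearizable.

events 1..6 are fine; event 7 — the response of e4 at time 7 — makes the prefix non-linearizable
checked exhaustively: 2 real-time-consistent orders of 3 completed operations, zero legal LIFO stack replays
including or dropping the 1 pending operation (e3) in any combination fails
sample order e1, e2, e4 (pending dropped) stalls at step 3 — e4 pop() → empty has no legal effect
sample order e2, e1, e4 (pending dropped) stalls at step 3 — e4 pop() → empty has no legal effect

not linearizable — minimal violating prefix: 7 events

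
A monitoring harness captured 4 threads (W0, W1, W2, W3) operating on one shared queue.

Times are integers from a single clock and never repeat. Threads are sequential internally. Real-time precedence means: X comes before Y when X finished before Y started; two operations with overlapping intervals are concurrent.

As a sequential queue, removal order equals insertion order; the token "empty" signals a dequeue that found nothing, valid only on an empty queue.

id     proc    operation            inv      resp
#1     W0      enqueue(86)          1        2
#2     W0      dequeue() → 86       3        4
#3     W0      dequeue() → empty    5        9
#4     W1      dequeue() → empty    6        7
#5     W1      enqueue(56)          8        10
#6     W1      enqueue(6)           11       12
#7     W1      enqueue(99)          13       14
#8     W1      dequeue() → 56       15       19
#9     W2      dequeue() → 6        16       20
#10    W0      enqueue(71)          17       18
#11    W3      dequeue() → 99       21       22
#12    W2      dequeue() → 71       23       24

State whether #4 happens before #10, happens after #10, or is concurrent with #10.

before

#4 spans [6,7], #10 spans [17,18]
resp(#4)=7 < inv(#10)=17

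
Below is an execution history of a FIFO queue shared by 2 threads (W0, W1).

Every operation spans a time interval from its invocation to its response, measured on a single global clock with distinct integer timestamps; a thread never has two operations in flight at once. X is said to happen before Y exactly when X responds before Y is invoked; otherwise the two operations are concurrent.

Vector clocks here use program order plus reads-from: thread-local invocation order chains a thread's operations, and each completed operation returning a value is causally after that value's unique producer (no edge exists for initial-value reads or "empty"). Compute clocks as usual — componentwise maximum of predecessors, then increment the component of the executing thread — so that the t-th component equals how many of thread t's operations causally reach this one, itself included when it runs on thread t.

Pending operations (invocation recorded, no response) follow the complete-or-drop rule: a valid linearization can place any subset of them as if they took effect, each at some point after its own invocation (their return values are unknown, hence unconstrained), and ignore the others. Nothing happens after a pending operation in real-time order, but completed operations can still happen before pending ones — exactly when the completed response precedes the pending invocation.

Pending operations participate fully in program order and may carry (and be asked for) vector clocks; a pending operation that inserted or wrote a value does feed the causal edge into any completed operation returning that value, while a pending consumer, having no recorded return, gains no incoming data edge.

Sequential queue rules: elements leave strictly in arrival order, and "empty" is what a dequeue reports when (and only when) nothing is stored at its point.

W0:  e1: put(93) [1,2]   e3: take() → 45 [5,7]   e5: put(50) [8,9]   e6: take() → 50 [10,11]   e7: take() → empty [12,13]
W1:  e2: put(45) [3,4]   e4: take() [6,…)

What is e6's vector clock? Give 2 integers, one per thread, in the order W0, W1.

(4, 1)

VC(e2, invoked at 3): no causal predecessors; +1 on W1 → (0, 1)
VC(e1, invoked at 1): no causal predecessors; +1 on W0 → (1, 0)
e4 (invocation 6): componentwise max over VC(e2)=(0, 1), +1 at W1, giving (0, 2)
e3 (invocation 5): componentwise max over VC(e1)=(1, 0), VC(e2)=(0, 1), +1 at W0, giving (2, 1)
e5 (invocation 8): componentwise max over VC(e3)=(2, 1), +1 at W0, giving (3, 1)
e6 (invocation 10): componentwise max over VC(e5)=(3, 1), +1 at W0, giving (4, 1)
e7 (invocation 12): componentwise max over VC(e6)=(4, 1), +1 at W0, giving (5, 1)
target: VC(e6) = (4, 1)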